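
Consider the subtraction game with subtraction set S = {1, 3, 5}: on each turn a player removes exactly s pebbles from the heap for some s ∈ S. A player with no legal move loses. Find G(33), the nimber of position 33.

n :  0  1  2  3  4  5  6  7  8  9 10 11 12 13 14 15 16 17 18 19 20 21 22 23 24 25 26 27 28 29 30 31 32 33
G :  0  1  0  1  0  1  0  1  0  1  0  1  0  1  0  1  0  1  0  1  0  1  0  1  0  1  0  1  0  1  0  1  0  1

1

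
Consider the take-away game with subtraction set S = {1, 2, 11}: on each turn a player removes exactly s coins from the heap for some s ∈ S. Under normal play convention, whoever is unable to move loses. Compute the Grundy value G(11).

2

G(0) = 0
G(1) = mex{0} = 1
G(2) = mex{1,0} = 2
G(3) = mex{2,1} = 0
G(4) = mex{0,2} = 1
G(5) = mex{1,0} = 2
G(6) = mex{2,1} = 0
G(7) = mex{0,2} = 1
G(8) = mex{1,0} = 2
G(9) = mex{2,1} = 0
G(10) = mex{0,2} = 1
G(11) = mex{1,0,0} = 2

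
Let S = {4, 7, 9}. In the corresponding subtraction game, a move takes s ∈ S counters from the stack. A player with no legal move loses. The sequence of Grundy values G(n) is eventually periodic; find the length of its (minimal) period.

n :  0  1  2  3  4  5  6  7  8  9 10 11 12 13 14 15 16 17 18 19 20 21 22 23 24 25 26 27
G :  0  0  0  0  1  1  1  1  2  2  2  2  3  0  0  0  0  1  1  1  1  2  2  2  2  3  0  0
G(n+13) = G(n) holds for n = 0,…,8 (a full window of length max(S) = 9), so the sequence is purely periodic with period 13.

13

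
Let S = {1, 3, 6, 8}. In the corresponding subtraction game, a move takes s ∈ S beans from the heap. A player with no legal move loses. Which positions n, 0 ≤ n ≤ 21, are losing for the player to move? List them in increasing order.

G(0) = 0
G(1) = mex{0} = 1
G(2) = mex{1} = 0
G(3) = mex{0,0} = 1
G(4) = mex{1,1} = 0
G(5) = mex{0,0} = 1
G(6) = mex{1,1,0} = 2
G(7) = mex{2,0,1} = 3
G(8) = mex{3,1,0,0} = 2
G(9) = mex{2,2,1,1} = 0
G(10) = mex{0,3,0,0} = 1
G(11) = mex{1,2,1,1} = 0
G(12) = mex{0,0,2,0} = 1
G(13) = mex{1,1,3,1} = 0
G(14) = mex{0,0,2,2} = 1
G(15) = mex{1,1,0,3} = 2
G(16) = mex{2,0,1,2} = 3
G(17) = mex{3,1,0,0} = 2
G(18) = mex{2,2,1,1} = 0
G(19) = mex{0,3,0,0} = 1
G(20) = mex{1,2,1,1} = 0
G(21) = mex{0,0,2,0} = 1
P-positions are exactly the n with G(n) = 0.

0, 2, 4, 9, 11, 13, 18, 20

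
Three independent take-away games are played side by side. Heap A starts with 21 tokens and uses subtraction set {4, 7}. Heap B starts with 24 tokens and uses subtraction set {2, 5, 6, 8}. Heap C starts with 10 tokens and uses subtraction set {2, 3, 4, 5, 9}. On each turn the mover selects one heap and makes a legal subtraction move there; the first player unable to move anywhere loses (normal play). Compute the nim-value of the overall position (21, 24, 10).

Heap A, S = {4, 7}:
n :  0  1  2  3  4  5  6  7  8  9 10 11 12 13 14 15 16 17 18 19 20 21
G :  0  0  0  0  1  1  1  1  2  2  2  0  0  0  0  1  1  1  1  2  2  2
G_A(21) = 2.
Heap B, S = {2, 5, 6, 8}:
n :  0  1  2  3  4  5  6  7  8  9 10 11 12 13 14 15 16 17 18 19 20 21 22 23 24
G :  0  0  1  1  0  2  1  3  2  2  3  0  2  1  0  0  1  1  0  2  1  3  2  2  3
G_B(24) = 3.
Heap C, S = {2, 3, 4, 5, 9}:
n :  0  1  2  3  4  5  6  7  8  9 10
G :  0  0  1  1  2  2  3  0  0  1  1
G_C(10) = 1.
Combined Grundy value = 2 ⊕ 3 ⊕ 1 = 0.

0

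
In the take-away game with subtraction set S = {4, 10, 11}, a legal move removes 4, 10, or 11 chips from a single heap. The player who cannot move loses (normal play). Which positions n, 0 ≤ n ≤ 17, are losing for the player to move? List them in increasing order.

n :  0  1  2  3  4  5  6  7  8  9 10 11 12 13 14 15 16 17
G :  0  0  0  0  1  1  1  1  0  0  2  2  1  1  3  0  0  0
P-positions are exactly the n with G(n) = 0.

0, 1, 2, 3, 8, 9, 15, 16, 17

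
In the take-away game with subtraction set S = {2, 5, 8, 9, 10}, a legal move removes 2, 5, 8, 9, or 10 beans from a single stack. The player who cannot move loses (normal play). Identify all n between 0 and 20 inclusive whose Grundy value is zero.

n :  0  1  2  3  4  5  6  7  8  9 10 11 12 13 14 15 16 17 18 19 20
G :  0  0  1  1  0  2  1  0  2  1  3  2  2  3  3  4  4  3  0  0  1
P-positions are exactly the n with G(n) = 0.

0, 1, 4, 7, 18, 19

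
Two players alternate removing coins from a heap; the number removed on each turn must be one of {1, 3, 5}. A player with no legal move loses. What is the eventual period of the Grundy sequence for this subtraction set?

2

n :  0  1  2  3  4  5  6  7  8  9 10 11 12 13 14
G :  0  1  0  1  0  1  0  1  0  1  0  1  0  1  0
G(n+2) = G(n) holds for n = 0,…,4 (a full window of length max(S) = 5), so the sequence is purely periodic with period 2.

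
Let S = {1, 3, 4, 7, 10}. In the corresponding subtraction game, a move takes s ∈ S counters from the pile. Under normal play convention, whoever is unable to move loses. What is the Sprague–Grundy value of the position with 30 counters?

5

n :  0  1  2  3  4  5  6  7  8  9 10 11 12 13 14 15 16 17 18 19 20 21 22 23 24 25 26 27 28 29 30
G :  0  1  0  1  2  3  2  3  0  1  4  5  2  0  1  4  3  2  3  0  1  0  1  2  3  2  4  0  1  3  5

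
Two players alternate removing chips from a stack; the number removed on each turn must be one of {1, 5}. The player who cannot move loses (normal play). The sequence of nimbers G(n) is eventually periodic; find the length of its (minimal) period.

2

G(0) = 0
G(1) = mex{0} = 1
G(2) = mex{1} = 0
G(3) = mex{0} = 1
G(4) = mex{1} = 0
G(5) = mex{0,0} = 1
G(6) = mex{1,1} = 0
G(7) = mex{0,0} = 1
G(8) = mex{1,1} = 0
G(9) = mex{0,0} = 1
G(10) = mex{1,1} = 0
G(11) = mex{0,0} = 1
G(12) = mex{1,1} = 0
G(13) = mex{0,0} = 1
G(14) = mex{1,1} = 0
G(n+2) = G(n) holds for n = 0,…,4 (a full window of length max(S) = 5), so the sequence is purely periodic with period 2.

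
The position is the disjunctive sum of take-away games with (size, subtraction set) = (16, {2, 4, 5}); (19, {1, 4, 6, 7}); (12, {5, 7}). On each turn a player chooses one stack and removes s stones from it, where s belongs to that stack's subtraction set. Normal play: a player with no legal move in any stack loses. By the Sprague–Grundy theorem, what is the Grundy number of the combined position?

0

Stack A, S = {2, 4, 5}:
n :  0  1  2  3  4  5  6  7  8  9 10 11 12 13 14 15 16
G :  0  0  1  1  2  2  3  0  0  1  1  2  2  3  0  0  1
G_A(16) = 1.
Stack B, S = {1, 4, 6, 7}:
G(0) = 0
G(1) = mex{0} = 1
G(2) = mex{1} = 0
G(3) = mex{0} = 1
G(4) = mex{1,0} = 2
G(5) = mex{2,1} = 0
G(6) = mex{0,0,0} = 1
G(7) = mex{1,1,1,0} = 2
G(8) = mex{2,2,0,1} = 3
G(9) = mex{3,0,1,0} = 2
G(10) = mex{2,1,2,1} = 0
G(11) = mex{0,2,0,2} = 1
G(12) = mex{1,3,1,0} = 2
G(13) = mex{2,2,2,1} = 0
G(14) = mex{0,0,3,2} = 1
G(15) = mex{1,1,2,3} = 0
G(16) = mex{0,2,0,2} = 1
G(17) = mex{1,0,1,0} = 2
G(18) = mex{2,1,2,1} = 0
G(19) = mex{0,0,0,2} = 1
G_B(19) = 1.
Stack C, S = {5, 7}:
G(0) = 0
G(1) = mex{} = 0
G(2) = mex{} = 0
G(3) = mex{} = 0
G(4) = mex{} = 0
G(5) = mex{0} = 1
G(6) = mex{0} = 1
G(7) = mex{0,0} = 1
G(8) = mex{0,0} = 1
G(9) = mex{0,0} = 1
G(10) = mex{1,0} = 2
G(11) = mex{1,0} = 2
G(12) = mex{1,1} = 0
G_C(12) = 0.
Combined Grundy value = 1 ⊕ 1 ⊕ 0 = 0.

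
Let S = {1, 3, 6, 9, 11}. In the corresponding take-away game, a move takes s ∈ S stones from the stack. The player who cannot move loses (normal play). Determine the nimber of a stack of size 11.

G(0) = 0
G(1) = mex{0} = 1
G(2) = mex{1} = 0
G(3) = mex{0,0} = 1
G(4) = mex{1,1} = 0
G(5) = mex{0,0} = 1
G(6) = mex{1,1,0} = 2
G(7) = mex{2,0,1} = 3
G(8) = mex{3,1,0} = 2
G(9) = mex{2,2,1,0} = 3
G(10) = mex{3,3,0,1} = 2
G(11) = mex{2,2,1,0,0} = 3

3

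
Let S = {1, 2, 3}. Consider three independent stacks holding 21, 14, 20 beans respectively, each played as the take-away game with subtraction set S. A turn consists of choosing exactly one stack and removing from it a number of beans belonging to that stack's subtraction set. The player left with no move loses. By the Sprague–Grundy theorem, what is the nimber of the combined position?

3

All stacks use S = {1, 2, 3}:
n :  0  1  2  3  4  5  6  7  8  9 10 11 12 13 14 15 16 17 18 19 20 21
G :  0  1  2  3  0  1  2  3  0  1  2  3  0  1  2  3  0  1  2  3  0  1
Stack A: G(21) = 1.
Stack B: G(14) = 2.
Stack C: G(20) = 0.
Combined Grundy value = 1 ⊕ 2 ⊕ 0 = 3.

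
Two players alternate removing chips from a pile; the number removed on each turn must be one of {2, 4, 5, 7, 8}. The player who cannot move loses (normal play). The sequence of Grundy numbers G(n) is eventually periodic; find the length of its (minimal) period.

n :  0  1  2  3  4  5  6  7  8  9 10 11 12 13 14 15 16 17 18 19 20 21
G :  0  0  1  1  2  2  3  3  4  4  0  0  1  1  2  2  3  3  4  4  0  0
G(n+10) = G(n) holds for n = 0,…,7 (a full window of length max(S) = 8), so the sequence is purely periodic with period 10.

10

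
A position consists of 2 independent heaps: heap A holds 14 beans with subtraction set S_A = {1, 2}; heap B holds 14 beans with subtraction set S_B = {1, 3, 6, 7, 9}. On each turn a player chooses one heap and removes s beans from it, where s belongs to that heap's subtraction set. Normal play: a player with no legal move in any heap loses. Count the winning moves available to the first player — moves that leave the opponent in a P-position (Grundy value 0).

2

Heap A, S = {1, 2}:
G(0) = 0
G(1) = mex{0} = 1
G(2) = mex{1,0} = 2
G(3) = mex{2,1} = 0
G(4) = mex{0,2} = 1
G(5) = mex{1,0} = 2
G(6) = mex{2,1} = 0
G(7) = mex{0,2} = 1
G(8) = mex{1,0} = 2
G(9) = mex{2,1} = 0
G(10) = mex{0,2} = 1
G(11) = mex{1,0} = 2
G(12) = mex{2,1} = 0
G(13) = mex{0,2} = 1
G(14) = mex{1,0} = 2
G_A(14) = 2.
Heap B, S = {1, 3, 6, 7, 9}:
n :  0  1  2  3  4  5  6  7  8  9 10 11 12 13 14
G :  0  1  0  1  0  1  2  3  2  3  2  3  0  1  0
G_B(14) = 0.
Combined Grundy value = 2 ⊕ 0 = 2.
A winning move leaves total XOR = 0, i.e. changes one component's Grundy value g to g ⊕ X where X is the current total.
Heap A: need g' = 2⊕2 = 0. Options: 14−1→G=1, 14−2→G=0. Hits: 1.
Heap B: need g' = 0⊕2 = 2. Options: 14−1→G=1, 14−3→G=3, 14−6→G=2, 14−7→G=3, 14−9→G=1. Hits: 1.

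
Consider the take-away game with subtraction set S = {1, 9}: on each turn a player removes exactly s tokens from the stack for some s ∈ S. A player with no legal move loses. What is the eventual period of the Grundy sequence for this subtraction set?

G(0) = 0
G(1) = mex{0} = 1
G(2) = mex{1} = 0
G(3) = mex{0} = 1
G(4) = mex{1} = 0
G(5) = mex{0} = 1
G(6) = mex{1} = 0
G(7) = mex{0} = 1
G(8) = mex{1} = 0
G(9) = mex{0,0} = 1
G(10) = mex{1,1} = 0
G(11) = mex{0,0} = 1
G(12) = mex{1,1} = 0
G(13) = mex{0,0} = 1
G(14) = mex{1,1} = 0
G(n+2) = G(n) holds for n = 0,…,8 (a full window of length max(S) = 9), so the sequence is purely periodic with period 2.

2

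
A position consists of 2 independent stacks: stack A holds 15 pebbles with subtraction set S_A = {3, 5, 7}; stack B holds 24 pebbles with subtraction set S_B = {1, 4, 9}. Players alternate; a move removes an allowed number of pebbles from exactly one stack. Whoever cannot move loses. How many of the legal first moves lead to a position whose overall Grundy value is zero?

2

Stack A, S = {3, 5, 7}:
G(0) = 0
G(1) = mex{} = 0
G(2) = mex{} = 0
G(3) = mex{0} = 1
G(4) = mex{0} = 1
G(5) = mex{0,0} = 1
G(6) = mex{1,0} = 2
G(7) = mex{1,0,0} = 2
G(8) = mex{1,1,0} = 2
G(9) = mex{2,1,0} = 3
G(10) = mex{2,1,1} = 0
G(11) = mex{2,2,1} = 0
G(12) = mex{3,2,1} = 0
G(13) = mex{0,2,2} = 1
G(14) = mex{0,3,2} = 1
G(15) = mex{0,0,2} = 1
G_A(15) = 1.
Stack B, S = {1, 4, 9}:
n :  0  1  2  3  4  5  6  7  8  9 10 11 12 13 14 15 16 17 18 19 20 21 22 23 24
G :  0  1  0  1  2  0  1  0  1  2  0  1  0  1  2  0  1  0  1  2  0  1  0  1  2
G_B(24) = 2.
Combined Grundy value = 1 ⊕ 2 = 3.
A winning move leaves total XOR = 0, i.e. changes one component's Grundy value g to g ⊕ X where X is the current total.
Stack A: need g' = 1⊕3 = 2. Options: 15−3→G=0, 15−5→G=0, 15−7→G=2. Hits: 1.
Stack B: need g' = 2⊕3 = 1. Options: 24−1→G=1, 24−4→G=0, 24−9→G=0. Hits: 1.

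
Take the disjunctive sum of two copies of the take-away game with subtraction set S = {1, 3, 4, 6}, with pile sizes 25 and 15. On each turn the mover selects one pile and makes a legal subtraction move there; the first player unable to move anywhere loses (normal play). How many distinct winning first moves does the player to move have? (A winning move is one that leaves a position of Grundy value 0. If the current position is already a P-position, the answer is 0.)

All piles use S = {1, 3, 4, 6}:
n :  0  1  2  3  4  5  6  7  8  9 10 11 12 13 14 15 16 17 18 19 20 21 22 23 24 25
G :  0  1  0  1  2  3  2  0  1  0  1  2  3  2  0  1  0  1  2  3  2  0  1  0  1  2
Pile A: G(25) = 2.
Pile B: G(15) = 1.
Combined Grundy value = 2 ⊕ 1 = 3.
A winning move leaves total XOR = 0, i.e. changes one component's Grundy value g to g ⊕ X where X is the current total.
Pile A: need g' = 2⊕3 = 1. Options: 25−1→G=1, 25−3→G=1, 25−4→G=0, 25−6→G=3. Hits: 2.
Pile B: need g' = 1⊕3 = 2. Options: 15−1→G=0, 15−3→G=3, 15−4→G=2, 15−6→G=0. Hits: 1.

3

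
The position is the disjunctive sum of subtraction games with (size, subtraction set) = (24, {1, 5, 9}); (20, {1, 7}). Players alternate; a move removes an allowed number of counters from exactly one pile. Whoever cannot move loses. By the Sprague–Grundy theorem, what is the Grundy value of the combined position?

Pile A, S = {1, 5, 9}:
G(0) = 0
G(1) = mex{0} = 1
G(2) = mex{1} = 0
G(3) = mex{0} = 1
G(4) = mex{1} = 0
G(5) = mex{0,0} = 1
G(6) = mex{1,1} = 0
G(7) = mex{0,0} = 1
G(8) = mex{1,1} = 0
G(9) = mex{0,0,0} = 1
G(10) = mex{1,1,1} = 0
G(11) = mex{0,0,0} = 1
G(12) = mex{1,1,1} = 0
G(13) = mex{0,0,0} = 1
G(14) = mex{1,1,1} = 0
G(15) = mex{0,0,0} = 1
G(16) = mex{1,1,1} = 0
G(17) = mex{0,0,0} = 1
G(18) = mex{1,1,1} = 0
G(19) = mex{0,0,0} = 1
G(20) = mex{1,1,1} = 0
G(21) = mex{0,0,0} = 1
G(22) = mex{1,1,1} = 0
G(23) = mex{0,0,0} = 1
G(24) = mex{1,1,1} = 0
G_A(24) = 0.
Pile B, S = {1, 7}:
G(0) = 0
G(1) = mex{0} = 1
G(2) = mex{1} = 0
G(3) = mex{0} = 1
G(4) = mex{1} = 0
G(5) = mex{0} = 1
G(6) = mex{1} = 0
G(7) = mex{0,0} = 1
G(8) = mex{1,1} = 0
G(9) = mex{0,0} = 1
G(10) = mex{1,1} = 0
G(11) = mex{0,0} = 1
G(12) = mex{1,1} = 0
G(13) = mex{0,0} = 1
G(14) = mex{1,1} = 0
G(15) = mex{0,0} = 1
G(16) = mex{1,1} = 0
G(17) = mex{0,0} = 1
G(18) = mex{1,1} = 0
G(19) = mex{0,0} = 1
G(20) = mex{1,1} = 0
G_B(20) = 0.
Combined Grundy value = 0 ⊕ 0 = 0.

0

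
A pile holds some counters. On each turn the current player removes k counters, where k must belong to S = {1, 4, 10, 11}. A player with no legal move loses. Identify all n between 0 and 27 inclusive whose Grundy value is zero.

n :  0  1  2  3  4  5  6  7  8  9 10 11 12 13 14 15 16 17 18 19 20 21 22 23 24 25 26 27
G :  0  1  0  1  2  0  1  0  1  2  3  2  3  4  0  1  2  3  2  0  1  0  1  2  3  2  0  1
P-positions are exactly the n with G(n) = 0.

0, 2, 5, 7, 14, 19, 21, 26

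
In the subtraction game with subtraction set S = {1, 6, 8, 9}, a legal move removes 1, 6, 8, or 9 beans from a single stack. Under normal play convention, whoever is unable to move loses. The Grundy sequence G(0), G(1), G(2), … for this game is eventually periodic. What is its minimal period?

G(0) = 0
G(1) = mex{0} = 1
G(2) = mex{1} = 0
G(3) = mex{0} = 1
G(4) = mex{1} = 0
G(5) = mex{0} = 1
G(6) = mex{1,0} = 2
G(7) = mex{2,1} = 0
G(8) = mex{0,0,0} = 1
G(9) = mex{1,1,1,0} = 2
G(10) = mex{2,0,0,1} = 3
G(11) = mex{3,1,1,0} = 2
G(12) = mex{2,2,0,1} = 3
G(13) = mex{3,0,1,0} = 2
G(14) = mex{2,1,2,1} = 0
G(15) = mex{0,2,0,2} = 1
G(16) = mex{1,3,1,0} = 2
G(17) = mex{2,2,2,1} = 0
G(18) = mex{0,3,3,2} = 1
G(19) = mex{1,2,2,3} = 0
G(20) = mex{0,0,3,2} = 1
G(21) = mex{1,1,2,3} = 0
G(22) = mex{0,2,0,2} = 1
G(23) = mex{1,0,1,0} = 2
G(24) = mex{2,1,2,1} = 0
G(25) = mex{0,0,0,2} = 1
G(26) = mex{1,1,1,0} = 2
G(27) = mex{2,0,0,1} = 3
G(28) = mex{3,1,1,0} = 2
G(29) = mex{2,2,0,1} = 3
G(30) = mex{3,0,1,0} = 2
G(31) = mex{2,1,2,1} = 0
G(32) = mex{0,2,0,2} = 1
G(33) = mex{1,3,1,0} = 2
G(34) = mex{2,2,2,1} = 0
G(35) = mex{0,3,3,2} = 1
G(n+17) = G(n) holds for n = 0,…,8 (a full window of length max(S) = 9), so the sequence is purely periodic with period 17.

17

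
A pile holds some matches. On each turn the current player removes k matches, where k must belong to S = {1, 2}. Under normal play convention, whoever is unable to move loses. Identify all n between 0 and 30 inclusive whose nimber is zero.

G(0) = 0
G(1) = mex{0} = 1
G(2) = mex{1,0} = 2
G(3) = mex{2,1} = 0
G(4) = mex{0,2} = 1
G(5) = mex{1,0} = 2
G(6) = mex{2,1} = 0
G(7) = mex{0,2} = 1
G(8) = mex{1,0} = 2
G(9) = mex{2,1} = 0
G(10) = mex{0,2} = 1
G(11) = mex{1,0} = 2
G(12) = mex{2,1} = 0
G(13) = mex{0,2} = 1
G(14) = mex{1,0} = 2
G(15) = mex{2,1} = 0
G(16) = mex{0,2} = 1
G(17) = mex{1,0} = 2
G(18) = mex{2,1} = 0
G(19) = mex{0,2} = 1
G(20) = mex{1,0} = 2
G(21) = mex{2,1} = 0
G(22) = mex{0,2} = 1
G(23) = mex{1,0} = 2
G(24) = mex{2,1} = 0
G(25) = mex{0,2} = 1
G(26) = mex{1,0} = 2
G(27) = mex{2,1} = 0
G(28) = mex{0,2} = 1
G(29) = mex{1,0} = 2
G(30) = mex{2,1} = 0
P-positions are exactly the n with G(n) = 0.

0, 3, 6, 9, 12, 15, 18, 21, 24, 27, 30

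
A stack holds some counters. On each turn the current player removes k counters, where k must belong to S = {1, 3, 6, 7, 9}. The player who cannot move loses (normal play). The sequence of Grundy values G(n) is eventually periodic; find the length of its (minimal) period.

12

n :  0  1  2  3  4  5  6  7  8  9 10 11 12 13 14 15 16 17 18 19 20 21 22 23 24 25
G :  0  1  0  1  0  1  2  3  2  3  2  3  0  1  0  1  0  1  2  3  2  3  2  3  0  1
G(n+12) = G(n) holds for n = 0,…,8 (a full window of length max(S) = 9), so the sequence is purely periodic with period 12.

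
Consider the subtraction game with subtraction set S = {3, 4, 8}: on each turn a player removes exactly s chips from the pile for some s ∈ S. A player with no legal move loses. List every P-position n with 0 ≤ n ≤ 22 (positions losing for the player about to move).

G(0) = 0
G(1) = mex{} = 0
G(2) = mex{} = 0
G(3) = mex{0} = 1
G(4) = mex{0,0} = 1
G(5) = mex{0,0} = 1
G(6) = mex{1,0} = 2
G(7) = mex{1,1} = 0
G(8) = mex{1,1,0} = 2
G(9) = mex{2,1,0} = 3
G(10) = mex{0,2,0} = 1
G(11) = mex{2,0,1} = 3
G(12) = mex{3,2,1} = 0
G(13) = mex{1,3,1} = 0
G(14) = mex{3,1,2} = 0
G(15) = mex{0,3,0} = 1
G(16) = mex{0,0,2} = 1
G(17) = mex{0,0,3} = 1
G(18) = mex{1,0,1} = 2
G(19) = mex{1,1,3} = 0
G(20) = mex{1,1,0} = 2
G(21) = mex{2,1,0} = 3
G(22) = mex{0,2,0} = 1
P-positions are exactly the n with G(n) = 0.

0, 1, 2, 7, 12, 13, 14, 19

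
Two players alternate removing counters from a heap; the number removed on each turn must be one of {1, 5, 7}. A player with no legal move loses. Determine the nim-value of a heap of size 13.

G(0) = 0
G(1) = mex{0} = 1
G(2) = mex{1} = 0
G(3) = mex{0} = 1
G(4) = mex{1} = 0
G(5) = mex{0,0} = 1
G(6) = mex{1,1} = 0
G(7) = mex{0,0,0} = 1
G(8) = mex{1,1,1} = 0
G(9) = mex{0,0,0} = 1
G(10) = mex{1,1,1} = 0
G(11) = mex{0,0,0} = 1
G(12) = mex{1,1,1} = 0
G(13) = mex{0,0,0} = 1

1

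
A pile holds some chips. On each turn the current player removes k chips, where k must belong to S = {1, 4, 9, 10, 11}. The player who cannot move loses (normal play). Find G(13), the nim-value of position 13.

4

G(0) = 0
G(1) = mex{0} = 1
G(2) = mex{1} = 0
G(3) = mex{0} = 1
G(4) = mex{1,0} = 2
G(5) = mex{2,1} = 0
G(6) = mex{0,0} = 1
G(7) = mex{1,1} = 0
G(8) = mex{0,2} = 1
G(9) = mex{1,0,0} = 2
G(10) = mex{2,1,1,0} = 3
G(11) = mex{3,0,0,1,0} = 2
G(12) = mex{2,1,1,0,1} = 3
G(13) = mex{3,2,2,1,0} = 4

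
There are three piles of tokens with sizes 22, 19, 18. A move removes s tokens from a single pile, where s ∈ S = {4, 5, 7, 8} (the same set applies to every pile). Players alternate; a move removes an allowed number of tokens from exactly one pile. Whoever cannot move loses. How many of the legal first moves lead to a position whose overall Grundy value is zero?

2

All piles use S = {4, 5, 7, 8}:
n :  0  1  2  3  4  5  6  7  8  9 10 11 12 13 14 15 16 17 18 19 20 21 22
G :  0  0  0  0  1  1  1  1  2  2  2  2  0  0  0  0  1  1  1  1  2  2  2
Pile A: G(22) = 2.
Pile B: G(19) = 1.
Pile C: G(18) = 1.
Combined Grundy value = 2 ⊕ 1 ⊕ 1 = 2.
A winning move leaves total XOR = 0, i.e. changes one component's Grundy value g to g ⊕ X where X is the current total.
Pile A: need g' = 2⊕2 = 0. Options: 22−4→G=1, 22−5→G=1, 22−7→G=0, 22−8→G=0. Hits: 2.
Pile B: need g' = 1⊕2 = 3. Options: 19−4→G=0, 19−5→G=0, 19−7→G=0, 19−8→G=2. Hits: 0.
Pile C: need g' = 1⊕2 = 3. Options: 18−4→G=0, 18−5→G=0, 18−7→G=2, 18−8→G=2. Hits: 0.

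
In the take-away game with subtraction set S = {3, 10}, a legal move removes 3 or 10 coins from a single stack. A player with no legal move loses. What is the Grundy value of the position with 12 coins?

2

G(0) = 0
G(1) = mex{} = 0
G(2) = mex{} = 0
G(3) = mex{0} = 1
G(4) = mex{0} = 1
G(5) = mex{0} = 1
G(6) = mex{1} = 0
G(7) = mex{1} = 0
G(8) = mex{1} = 0
G(9) = mex{0} = 1
G(10) = mex{0,0} = 1
G(11) = mex{0,0} = 1
G(12) = mex{1,0} = 2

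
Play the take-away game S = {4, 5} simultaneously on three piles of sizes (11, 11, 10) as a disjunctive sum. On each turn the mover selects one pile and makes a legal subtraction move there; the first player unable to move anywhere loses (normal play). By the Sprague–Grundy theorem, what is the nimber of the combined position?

All piles use S = {4, 5}:
G(0) = 0
G(1) = mex{} = 0
G(2) = mex{} = 0
G(3) = mex{} = 0
G(4) = mex{0} = 1
G(5) = mex{0,0} = 1
G(6) = mex{0,0} = 1
G(7) = mex{0,0} = 1
G(8) = mex{1,0} = 2
G(9) = mex{1,1} = 0
G(10) = mex{1,1} = 0
G(11) = mex{1,1} = 0
Pile A: G(11) = 0.
Pile B: G(11) = 0.
Pile C: G(10) = 0.
Combined Grundy value = 0 ⊕ 0 ⊕ 0 = 0.

0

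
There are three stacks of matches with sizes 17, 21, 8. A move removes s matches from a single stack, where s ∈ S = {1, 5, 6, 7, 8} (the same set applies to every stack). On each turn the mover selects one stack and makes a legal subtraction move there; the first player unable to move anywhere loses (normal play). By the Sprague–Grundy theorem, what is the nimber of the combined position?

0

All stacks use S = {1, 5, 6, 7, 8}:
G(0) = 0
G(1) = mex{0} = 1
G(2) = mex{1} = 0
G(3) = mex{0} = 1
G(4) = mex{1} = 0
G(5) = mex{0,0} = 1
G(6) = mex{1,1,0} = 2
G(7) = mex{2,0,1,0} = 3
G(8) = mex{3,1,0,1,0} = 2
G(9) = mex{2,0,1,0,1} = 3
G(10) = mex{3,1,0,1,0} = 2
G(11) = mex{2,2,1,0,1} = 3
G(12) = mex{3,3,2,1,0} = 4
G(13) = mex{4,2,3,2,1} = 0
G(14) = mex{0,3,2,3,2} = 1
G(15) = mex{1,2,3,2,3} = 0
G(16) = mex{0,3,2,3,2} = 1
G(17) = mex{1,4,3,2,3} = 0
G(18) = mex{0,0,4,3,2} = 1
G(19) = mex{1,1,0,4,3} = 2
G(20) = mex{2,0,1,0,4} = 3
G(21) = mex{3,1,0,1,0} = 2
Stack A: G(17) = 0.
Stack B: G(21) = 2.
Stack C: G(8) = 2.
Combined Grundy value = 0 ⊕ 2 ⊕ 2 = 0.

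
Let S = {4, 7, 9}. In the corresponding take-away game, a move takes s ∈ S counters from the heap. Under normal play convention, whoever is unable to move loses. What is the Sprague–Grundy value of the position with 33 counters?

1

n :  0  1  2  3  4  5  6  7  8  9 10 11 12 13 14 15 16 17 18 19 20 21 22 23 24 25 26 27 28 29 30 31 32 33
G :  0  0  0  0  1  1  1  1  2  2  2  2  3  0  0  0  0  1  1  1  1  2  2  2  2  3  0  0  0  0  1  1  1  1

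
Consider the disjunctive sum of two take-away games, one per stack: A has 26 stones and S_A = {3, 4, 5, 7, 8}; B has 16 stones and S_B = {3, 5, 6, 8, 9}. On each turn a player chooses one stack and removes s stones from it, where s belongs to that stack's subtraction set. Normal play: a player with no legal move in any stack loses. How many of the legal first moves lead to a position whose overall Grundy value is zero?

0

Stack A, S = {3, 4, 5, 7, 8}:
G(0) = 0
G(1) = mex{} = 0
G(2) = mex{} = 0
G(3) = mex{0} = 1
G(4) = mex{0,0} = 1
G(5) = mex{0,0,0} = 1
G(6) = mex{1,0,0} = 2
G(7) = mex{1,1,0,0} = 2
G(8) = mex{1,1,1,0,0} = 2
G(9) = mex{2,1,1,0,0} = 3
G(10) = mex{2,2,1,1,0} = 3
G(11) = mex{2,2,2,1,1} = 0
G(12) = mex{3,2,2,1,1} = 0
G(13) = mex{3,3,2,2,1} = 0
G(14) = mex{0,3,3,2,2} = 1
G(15) = mex{0,0,3,2,2} = 1
G(16) = mex{0,0,0,3,2} = 1
G(17) = mex{1,0,0,3,3} = 2
G(18) = mex{1,1,0,0,3} = 2
G(19) = mex{1,1,1,0,0} = 2
G(20) = mex{2,1,1,0,0} = 3
G(21) = mex{2,2,1,1,0} = 3
G(22) = mex{2,2,2,1,1} = 0
G(23) = mex{3,2,2,1,1} = 0
G(24) = mex{3,3,2,2,1} = 0
G(25) = mex{0,3,3,2,2} = 1
G(26) = mex{0,0,3,2,2} = 1
G_A(26) = 1.
Stack B, S = {3, 5, 6, 8, 9}:
G(0) = 0
G(1) = mex{} = 0
G(2) = mex{} = 0
G(3) = mex{0} = 1
G(4) = mex{0} = 1
G(5) = mex{0,0} = 1
G(6) = mex{1,0,0} = 2
G(7) = mex{1,0,0} = 2
G(8) = mex{1,1,0,0} = 2
G(9) = mex{2,1,1,0,0} = 3
G(10) = mex{2,1,1,0,0} = 3
G(11) = mex{2,2,1,1,0} = 3
G(12) = mex{3,2,2,1,1} = 0
G(13) = mex{3,2,2,1,1} = 0
G(14) = mex{3,3,2,2,1} = 0
G(15) = mex{0,3,3,2,2} = 1
G(16) = mex{0,3,3,2,2} = 1
G_B(16) = 1.
Combined Grundy value = 1 ⊕ 1 = 0.
A winning move leaves total XOR = 0, i.e. changes one component's Grundy value g to g ⊕ X where X is the current total.
Stack A: target g' = 1⊕0 = 1, but every legal move changes the Grundy value (mex property), so 0 moves.
Stack B: target g' = 1⊕0 = 1, but every legal move changes the Grundy value (mex property), so 0 moves.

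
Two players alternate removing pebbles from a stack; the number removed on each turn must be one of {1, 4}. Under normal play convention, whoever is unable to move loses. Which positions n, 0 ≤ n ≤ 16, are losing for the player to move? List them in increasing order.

0, 2, 5, 7, 10, 12, 15

G(0) = 0
G(1) = mex{0} = 1
G(2) = mex{1} = 0
G(3) = mex{0} = 1
G(4) = mex{1,0} = 2
G(5) = mex{2,1} = 0
G(6) = mex{0,0} = 1
G(7) = mex{1,1} = 0
G(8) = mex{0,2} = 1
G(9) = mex{1,0} = 2
G(10) = mex{2,1} = 0
G(11) = mex{0,0} = 1
G(12) = mex{1,1} = 0
G(13) = mex{0,2} = 1
G(14) = mex{1,0} = 2
G(15) = mex{2,1} = 0
G(16) = mex{0,0} = 1
P-positions are exactly the n with G(n) = 0.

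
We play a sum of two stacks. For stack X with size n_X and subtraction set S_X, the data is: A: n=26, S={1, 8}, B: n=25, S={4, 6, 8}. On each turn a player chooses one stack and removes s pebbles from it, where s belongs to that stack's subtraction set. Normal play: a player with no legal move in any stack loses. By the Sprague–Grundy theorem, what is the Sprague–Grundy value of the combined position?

Stack A, S = {1, 8}:
n :  0  1  2  3  4  5  6  7  8  9 10 11 12 13 14 15 16 17 18 19 20 21 22 23 24 25 26
G :  0  1  0  1  0  1  0  1  2  0  1  0  1  0  1  0  1  2  0  1  0  1  0  1  0  1  2
G_A(26) = 2.
Stack B, S = {4, 6, 8}:
n :  0  1  2  3  4  5  6  7  8  9 10 11 12 13 14 15 16 17 18 19 20 21 22 23 24 25
G :  0  0  0  0  1  1  1  1  2  2  2  2  0  0  0  0  1  1  1  1  2  2  2  2  0  0
G_B(25) = 0.
Combined Grundy value = 2 ⊕ 0 = 2.

2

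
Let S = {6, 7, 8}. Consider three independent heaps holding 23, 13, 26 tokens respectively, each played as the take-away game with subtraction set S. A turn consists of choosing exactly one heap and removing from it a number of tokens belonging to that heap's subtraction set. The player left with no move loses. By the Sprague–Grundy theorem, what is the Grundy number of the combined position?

All heaps use S = {6, 7, 8}:
G(0) = 0
G(1) = mex{} = 0
G(2) = mex{} = 0
G(3) = mex{} = 0
G(4) = mex{} = 0
G(5) = mex{} = 0
G(6) = mex{0} = 1
G(7) = mex{0,0} = 1
G(8) = mex{0,0,0} = 1
G(9) = mex{0,0,0} = 1
G(10) = mex{0,0,0} = 1
G(11) = mex{0,0,0} = 1
G(12) = mex{1,0,0} = 2
G(13) = mex{1,1,0} = 2
G(14) = mex{1,1,1} = 0
G(15) = mex{1,1,1} = 0
G(16) = mex{1,1,1} = 0
G(17) = mex{1,1,1} = 0
G(18) = mex{2,1,1} = 0
G(19) = mex{2,2,1} = 0
G(20) = mex{0,2,2} = 1
G(21) = mex{0,0,2} = 1
G(22) = mex{0,0,0} = 1
G(23) = mex{0,0,0} = 1
G(24) = mex{0,0,0} = 1
G(25) = mex{0,0,0} = 1
G(26) = mex{1,0,0} = 2
Heap A: G(23) = 1.
Heap B: G(13) = 2.
Heap C: G(26) = 2.
Combined Grundy value = 1 ⊕ 2 ⊕ 2 = 1.

1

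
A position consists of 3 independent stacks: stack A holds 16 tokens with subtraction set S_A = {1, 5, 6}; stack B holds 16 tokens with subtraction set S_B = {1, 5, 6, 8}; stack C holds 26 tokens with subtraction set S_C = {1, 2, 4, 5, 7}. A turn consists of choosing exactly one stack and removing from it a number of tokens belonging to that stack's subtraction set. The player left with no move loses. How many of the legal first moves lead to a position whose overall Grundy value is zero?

2

Stack A, S = {1, 5, 6}:
n :  0  1  2  3  4  5  6  7  8  9 10 11 12 13 14 15 16
G :  0  1  0  1  0  1  2  3  2  3  2  0  1  0  1  0  1
G_A(16) = 1.
Stack B, S = {1, 5, 6, 8}:
G(0) = 0
G(1) = mex{0} = 1
G(2) = mex{1} = 0
G(3) = mex{0} = 1
G(4) = mex{1} = 0
G(5) = mex{0,0} = 1
G(6) = mex{1,1,0} = 2
G(7) = mex{2,0,1} = 3
G(8) = mex{3,1,0,0} = 2
G(9) = mex{2,0,1,1} = 3
G(10) = mex{3,1,0,0} = 2
G(11) = mex{2,2,1,1} = 0
G(12) = mex{0,3,2,0} = 1
G(13) = mex{1,2,3,1} = 0
G(14) = mex{0,3,2,2} = 1
G(15) = mex{1,2,3,3} = 0
G(16) = mex{0,0,2,2} = 1
G_B(16) = 1.
Stack C, S = {1, 2, 4, 5, 7}:
G(0) = 0
G(1) = mex{0} = 1
G(2) = mex{1,0} = 2
G(3) = mex{2,1} = 0
G(4) = mex{0,2,0} = 1
G(5) = mex{1,0,1,0} = 2
G(6) = mex{2,1,2,1} = 0
G(7) = mex{0,2,0,2,0} = 1
G(8) = mex{1,0,1,0,1} = 2
G(9) = mex{2,1,2,1,2} = 0
G(10) = mex{0,2,0,2,0} = 1
G(11) = mex{1,0,1,0,1} = 2
G(12) = mex{2,1,2,1,2} = 0
G(13) = mex{0,2,0,2,0} = 1
G(14) = mex{1,0,1,0,1} = 2
G(15) = mex{2,1,2,1,2} = 0
G(16) = mex{0,2,0,2,0} = 1
G(17) = mex{1,0,1,0,1} = 2
G(18) = mex{2,1,2,1,2} = 0
G(19) = mex{0,2,0,2,0} = 1
G(20) = mex{1,0,1,0,1} = 2
G(21) = mex{2,1,2,1,2} = 0
G(22) = mex{0,2,0,2,0} = 1
G(23) = mex{1,0,1,0,1} = 2
G(24) = mex{2,1,2,1,2} = 0
G(25) = mex{0,2,0,2,0} = 1
G(26) = mex{1,0,1,0,1} = 2
G_C(26) = 2.
Combined Grundy value = 1 ⊕ 1 ⊕ 2 = 2.
A winning move leaves total XOR = 0, i.e. changes one component's Grundy value g to g ⊕ X where X is the current total.
Stack A: need g' = 1⊕2 = 3. Options: 16−1→G=0, 16−5→G=0, 16−6→G=2. Hits: 0.
Stack B: need g' = 1⊕2 = 3. Options: 16−1→G=0, 16−5→G=0, 16−6→G=2, 16−8→G=2. Hits: 0.
Stack C: need g' = 2⊕2 = 0. Options: 26−1→G=1, 26−2→G=0, 26−4→G=1, 26−5→G=0, 26−7→G=1. Hits: 2.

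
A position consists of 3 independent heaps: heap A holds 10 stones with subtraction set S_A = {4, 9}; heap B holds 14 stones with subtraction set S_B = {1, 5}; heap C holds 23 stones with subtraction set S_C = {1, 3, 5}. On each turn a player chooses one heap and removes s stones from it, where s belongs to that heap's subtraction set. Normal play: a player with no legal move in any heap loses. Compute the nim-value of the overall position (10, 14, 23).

3

Heap A, S = {4, 9}:
n :  0  1  2  3  4  5  6  7  8  9 10
G :  0  0  0  0  1  1  1  1  0  2  2
G_A(10) = 2.
Heap B, S = {1, 5}:
G(0) = 0
G(1) = mex{0} = 1
G(2) = mex{1} = 0
G(3) = mex{0} = 1
G(4) = mex{1} = 0
G(5) = mex{0,0} = 1
G(6) = mex{1,1} = 0
G(7) = mex{0,0} = 1
G(8) = mex{1,1} = 0
G(9) = mex{0,0} = 1
G(10) = mex{1,1} = 0
G(11) = mex{0,0} = 1
G(12) = mex{1,1} = 0
G(13) = mex{0,0} = 1
G(14) = mex{1,1} = 0
G_B(14) = 0.
Heap C, S = {1, 3, 5}:
G(0) = 0
G(1) = mex{0} = 1
G(2) = mex{1} = 0
G(3) = mex{0,0} = 1
G(4) = mex{1,1} = 0
G(5) = mex{0,0,0} = 1
G(6) = mex{1,1,1} = 0
G(7) = mex{0,0,0} = 1
G(8) = mex{1,1,1} = 0
G(9) = mex{0,0,0} = 1
G(10) = mex{1,1,1} = 0
G(11) = mex{0,0,0} = 1
G(12) = mex{1,1,1} = 0
G(13) = mex{0,0,0} = 1
G(14) = mex{1,1,1} = 0
G(15) = mex{0,0,0} = 1
G(16) = mex{1,1,1} = 0
G(17) = mex{0,0,0} = 1
G(18) = mex{1,1,1} = 0
G(19) = mex{0,0,0} = 1
G(20) = mex{1,1,1} = 0
G(21) = mex{0,0,0} = 1
G(22) = mex{1,1,1} = 0
G(23) = mex{0,0,0} = 1
G_C(23) = 1.
Combined Grundy value = 2 ⊕ 0 ⊕ 1 = 3.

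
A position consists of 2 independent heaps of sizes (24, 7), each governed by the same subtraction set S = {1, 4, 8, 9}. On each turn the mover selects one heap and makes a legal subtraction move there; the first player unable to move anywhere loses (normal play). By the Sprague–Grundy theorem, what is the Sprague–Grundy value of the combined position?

All heaps use S = {1, 4, 8, 9}:
n :  0  1  2  3  4  5  6  7  8  9 10 11 12 13 14 15 16 17 18 19 20 21 22 23 24
G :  0  1  0  1  2  0  1  0  1  2  3  2  0  1  2  3  2  0  1  0  1  2  0  1  0
Heap A: G(24) = 0.
Heap B: G(7) = 0.
Combined Grundy value = 0 ⊕ 0 = 0.

0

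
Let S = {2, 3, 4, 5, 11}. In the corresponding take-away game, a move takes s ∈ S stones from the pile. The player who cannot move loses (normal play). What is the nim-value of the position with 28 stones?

0

G(0) = 0
G(1) = mex{} = 0
G(2) = mex{0} = 1
G(3) = mex{0,0} = 1
G(4) = mex{1,0,0} = 2
G(5) = mex{1,1,0,0} = 2
G(6) = mex{2,1,1,0} = 3
G(7) = mex{2,2,1,1} = 0
G(8) = mex{3,2,2,1} = 0
G(9) = mex{0,3,2,2} = 1
G(10) = mex{0,0,3,2} = 1
G(11) = mex{1,0,0,3,0} = 2
G(12) = mex{1,1,0,0,0} = 2
G(13) = mex{2,1,1,0,1} = 3
G(14) = mex{2,2,1,1,1} = 0
G(15) = mex{3,2,2,1,2} = 0
G(16) = mex{0,3,2,2,2} = 1
G(17) = mex{0,0,3,2,3} = 1
G(18) = mex{1,0,0,3,0} = 2
G(19) = mex{1,1,0,0,0} = 2
G(20) = mex{2,1,1,0,1} = 3
G(21) = mex{2,2,1,1,1} = 0
G(22) = mex{3,2,2,1,2} = 0
G(23) = mex{0,3,2,2,2} = 1
G(24) = mex{0,0,3,2,3} = 1
G(25) = mex{1,0,0,3,0} = 2
G(26) = mex{1,1,0,0,0} = 2
G(27) = mex{2,1,1,0,1} = 3
G(28) = mex{2,2,1,1,1} = 0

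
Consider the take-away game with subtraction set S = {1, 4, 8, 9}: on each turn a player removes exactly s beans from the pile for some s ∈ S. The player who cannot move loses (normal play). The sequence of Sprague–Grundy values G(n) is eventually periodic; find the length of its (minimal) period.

G(0) = 0
G(1) = mex{0} = 1
G(2) = mex{1} = 0
G(3) = mex{0} = 1
G(4) = mex{1,0} = 2
G(5) = mex{2,1} = 0
G(6) = mex{0,0} = 1
G(7) = mex{1,1} = 0
G(8) = mex{0,2,0} = 1
G(9) = mex{1,0,1,0} = 2
G(10) = mex{2,1,0,1} = 3
G(11) = mex{3,0,1,0} = 2
G(12) = mex{2,1,2,1} = 0
G(13) = mex{0,2,0,2} = 1
G(14) = mex{1,3,1,0} = 2
G(15) = mex{2,2,0,1} = 3
G(16) = mex{3,0,1,0} = 2
G(17) = mex{2,1,2,1} = 0
G(18) = mex{0,2,3,2} = 1
G(19) = mex{1,3,2,3} = 0
G(20) = mex{0,2,0,2} = 1
G(21) = mex{1,0,1,0} = 2
G(22) = mex{2,1,2,1} = 0
G(23) = mex{0,0,3,2} = 1
G(24) = mex{1,1,2,3} = 0
G(25) = mex{0,2,0,2} = 1
G(26) = mex{1,0,1,0} = 2
G(27) = mex{2,1,0,1} = 3
G(28) = mex{3,0,1,0} = 2
G(29) = mex{2,1,2,1} = 0
G(30) = mex{0,2,0,2} = 1
G(31) = mex{1,3,1,0} = 2
G(32) = mex{2,2,0,1} = 3
G(33) = mex{3,0,1,0} = 2
G(34) = mex{2,1,2,1} = 0
G(35) = mex{0,2,3,2} = 1
G(n+17) = G(n) holds for n = 0,…,8 (a full window of length max(S) = 9), so the sequence is purely periodic with period 17.

17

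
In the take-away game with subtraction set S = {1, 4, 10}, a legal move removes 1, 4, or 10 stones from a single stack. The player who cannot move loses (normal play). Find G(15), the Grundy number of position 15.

n :  0  1  2  3  4  5  6  7  8  9 10 11 12 13 14 15
G :  0  1  0  1  2  0  1  0  1  2  3  2  3  0  1  3

3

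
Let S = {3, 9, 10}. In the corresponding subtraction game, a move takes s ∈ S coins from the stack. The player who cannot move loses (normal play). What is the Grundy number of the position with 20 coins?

n :  0  1  2  3  4  5  6  7  8  9 10 11 12 13 14 15 16 17 18 19 20
G :  0  0  0  1  1  1  0  0  0  1  1  1  2  0  0  3  1  1  2  0  0

0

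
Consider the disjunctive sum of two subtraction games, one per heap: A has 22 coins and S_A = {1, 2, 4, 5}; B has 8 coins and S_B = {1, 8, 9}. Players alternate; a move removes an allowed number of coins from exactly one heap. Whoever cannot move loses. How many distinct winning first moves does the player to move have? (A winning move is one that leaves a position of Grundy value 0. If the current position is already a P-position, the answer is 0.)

Heap A, S = {1, 2, 4, 5}:
G(0) = 0
G(1) = mex{0} = 1
G(2) = mex{1,0} = 2
G(3) = mex{2,1} = 0
G(4) = mex{0,2,0} = 1
G(5) = mex{1,0,1,0} = 2
G(6) = mex{2,1,2,1} = 0
G(7) = mex{0,2,0,2} = 1
G(8) = mex{1,0,1,0} = 2
G(9) = mex{2,1,2,1} = 0
G(10) = mex{0,2,0,2} = 1
G(11) = mex{1,0,1,0} = 2
G(12) = mex{2,1,2,1} = 0
G(13) = mex{0,2,0,2} = 1
G(14) = mex{1,0,1,0} = 2
G(15) = mex{2,1,2,1} = 0
G(16) = mex{0,2,0,2} = 1
G(17) = mex{1,0,1,0} = 2
G(18) = mex{2,1,2,1} = 0
G(19) = mex{0,2,0,2} = 1
G(20) = mex{1,0,1,0} = 2
G(21) = mex{2,1,2,1} = 0
G(22) = mex{0,2,0,2} = 1
G_A(22) = 1.
Heap B, S = {1, 8, 9}:
n : 0 1 2 3 4 5 6 7 8
G : 0 1 0 1 0 1 0 1 2
G_B(8) = 2.
Combined Grundy value = 1 ⊕ 2 = 3.
A winning move leaves total XOR = 0, i.e. changes one component's Grundy value g to g ⊕ X where X is the current total.
Heap A: need g' = 1⊕3 = 2. Options: 22−1→G=0, 22−2→G=2, 22−4→G=0, 22−5→G=2. Hits: 2.
Heap B: need g' = 2⊕3 = 1. Options: 8−1→G=1, 8−8→G=0. Hits: 1.

3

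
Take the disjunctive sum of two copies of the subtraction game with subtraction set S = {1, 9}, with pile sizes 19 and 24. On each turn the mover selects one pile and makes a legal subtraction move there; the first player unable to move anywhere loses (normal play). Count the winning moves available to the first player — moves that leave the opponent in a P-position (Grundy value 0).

4

All piles use S = {1, 9}:
n :  0  1  2  3  4  5  6  7  8  9 10 11 12 13 14 15 16 17 18 19 20 21 22 23 24
G :  0  1  0  1  0  1  0  1  0  1  0  1  0  1  0  1  0  1  0  1  0  1  0  1  0
Pile A: G(19) = 1.
Pile B: G(24) = 0.
Combined Grundy value = 1 ⊕ 0 = 1.
A winning move leaves total XOR = 0, i.e. changes one component's Grundy value g to g ⊕ X where X is the current total.
Pile A: need g' = 1⊕1 = 0. Options: 19−1→G=0, 19−9→G=0. Hits: 2.
Pile B: need g' = 0⊕1 = 1. Options: 24−1→G=1, 24−9→G=1. Hits: 2.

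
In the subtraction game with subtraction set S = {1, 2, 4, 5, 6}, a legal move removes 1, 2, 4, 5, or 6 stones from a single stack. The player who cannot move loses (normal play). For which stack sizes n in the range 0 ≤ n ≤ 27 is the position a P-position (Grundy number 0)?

G(0) = 0
G(1) = mex{0} = 1
G(2) = mex{1,0} = 2
G(3) = mex{2,1} = 0
G(4) = mex{0,2,0} = 1
G(5) = mex{1,0,1,0} = 2
G(6) = mex{2,1,2,1,0} = 3
G(7) = mex{3,2,0,2,1} = 4
G(8) = mex{4,3,1,0,2} = 5
G(9) = mex{5,4,2,1,0} = 3
G(10) = mex{3,5,3,2,1} = 0
G(11) = mex{0,3,4,3,2} = 1
G(12) = mex{1,0,5,4,3} = 2
G(13) = mex{2,1,3,5,4} = 0
G(14) = mex{0,2,0,3,5} = 1
G(15) = mex{1,0,1,0,3} = 2
G(16) = mex{2,1,2,1,0} = 3
G(17) = mex{3,2,0,2,1} = 4
G(18) = mex{4,3,1,0,2} = 5
G(19) = mex{5,4,2,1,0} = 3
G(20) = mex{3,5,3,2,1} = 0
G(21) = mex{0,3,4,3,2} = 1
G(22) = mex{1,0,5,4,3} = 2
G(23) = mex{2,1,3,5,4} = 0
G(24) = mex{0,2,0,3,5} = 1
G(25) = mex{1,0,1,0,3} = 2
G(26) = mex{2,1,2,1,0} = 3
G(27) = mex{3,2,0,2,1} = 4
P-positions are exactly the n with G(n) = 0.

0, 3, 10, 13, 20, 23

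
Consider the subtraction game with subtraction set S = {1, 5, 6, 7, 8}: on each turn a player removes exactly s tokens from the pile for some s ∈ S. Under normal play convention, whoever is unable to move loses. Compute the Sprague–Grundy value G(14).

n :  0  1  2  3  4  5  6  7  8  9 10 11 12 13 14
G :  0  1  0  1  0  1  2  3  2  3  2  3  4  0  1

1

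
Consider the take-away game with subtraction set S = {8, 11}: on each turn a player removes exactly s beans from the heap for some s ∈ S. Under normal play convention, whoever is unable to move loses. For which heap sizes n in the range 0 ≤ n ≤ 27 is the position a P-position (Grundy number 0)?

0, 1, 2, 3, 4, 5, 6, 7, 19, 20, 21, 22, 23, 24, 25, 26

G(0) = 0
G(1) = mex{} = 0
G(2) = mex{} = 0
G(3) = mex{} = 0
G(4) = mex{} = 0
G(5) = mex{} = 0
G(6) = mex{} = 0
G(7) = mex{} = 0
G(8) = mex{0} = 1
G(9) = mex{0} = 1
G(10) = mex{0} = 1
G(11) = mex{0,0} = 1
G(12) = mex{0,0} = 1
G(13) = mex{0,0} = 1
G(14) = mex{0,0} = 1
G(15) = mex{0,0} = 1
G(16) = mex{1,0} = 2
G(17) = mex{1,0} = 2
G(18) = mex{1,0} = 2
G(19) = mex{1,1} = 0
G(20) = mex{1,1} = 0
G(21) = mex{1,1} = 0
G(22) = mex{1,1} = 0
G(23) = mex{1,1} = 0
G(24) = mex{2,1} = 0
G(25) = mex{2,1} = 0
G(26) = mex{2,1} = 0
G(27) = mex{0,2} = 1
P-positions are exactly the n with G(n) = 0.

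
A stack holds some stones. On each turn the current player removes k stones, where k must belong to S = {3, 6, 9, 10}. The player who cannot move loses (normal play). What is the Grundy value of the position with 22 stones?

3

G(0) = 0
G(1) = mex{} = 0
G(2) = mex{} = 0
G(3) = mex{0} = 1
G(4) = mex{0} = 1
G(5) = mex{0} = 1
G(6) = mex{1,0} = 2
G(7) = mex{1,0} = 2
G(8) = mex{1,0} = 2
G(9) = mex{2,1,0} = 3
G(10) = mex{2,1,0,0} = 3
G(11) = mex{2,1,0,0} = 3
G(12) = mex{3,2,1,0} = 4
G(13) = mex{3,2,1,1} = 0
G(14) = mex{3,2,1,1} = 0
G(15) = mex{4,3,2,1} = 0
G(16) = mex{0,3,2,2} = 1
G(17) = mex{0,3,2,2} = 1
G(18) = mex{0,4,3,2} = 1
G(19) = mex{1,0,3,3} = 2
G(20) = mex{1,0,3,3} = 2
G(21) = mex{1,0,4,3} = 2
G(22) = mex{2,1,0,4} = 3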